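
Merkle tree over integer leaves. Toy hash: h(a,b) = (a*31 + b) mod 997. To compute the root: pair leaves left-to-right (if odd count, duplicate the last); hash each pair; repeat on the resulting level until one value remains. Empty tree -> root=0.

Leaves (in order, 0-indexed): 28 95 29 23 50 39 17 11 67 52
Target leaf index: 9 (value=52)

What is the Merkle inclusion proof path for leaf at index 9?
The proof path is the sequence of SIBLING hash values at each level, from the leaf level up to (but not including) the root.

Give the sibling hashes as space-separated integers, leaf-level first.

Answer: 67 135 332 840

Derivation:
L0 (leaves): [28, 95, 29, 23, 50, 39, 17, 11, 67, 52], target index=9
L1: h(28,95)=(28*31+95)%997=963 [pair 0] h(29,23)=(29*31+23)%997=922 [pair 1] h(50,39)=(50*31+39)%997=592 [pair 2] h(17,11)=(17*31+11)%997=538 [pair 3] h(67,52)=(67*31+52)%997=135 [pair 4] -> [963, 922, 592, 538, 135]
  Sibling for proof at L0: 67
L2: h(963,922)=(963*31+922)%997=865 [pair 0] h(592,538)=(592*31+538)%997=944 [pair 1] h(135,135)=(135*31+135)%997=332 [pair 2] -> [865, 944, 332]
  Sibling for proof at L1: 135
L3: h(865,944)=(865*31+944)%997=840 [pair 0] h(332,332)=(332*31+332)%997=654 [pair 1] -> [840, 654]
  Sibling for proof at L2: 332
L4: h(840,654)=(840*31+654)%997=772 [pair 0] -> [772]
  Sibling for proof at L3: 840
Root: 772
Proof path (sibling hashes from leaf to root): [67, 135, 332, 840]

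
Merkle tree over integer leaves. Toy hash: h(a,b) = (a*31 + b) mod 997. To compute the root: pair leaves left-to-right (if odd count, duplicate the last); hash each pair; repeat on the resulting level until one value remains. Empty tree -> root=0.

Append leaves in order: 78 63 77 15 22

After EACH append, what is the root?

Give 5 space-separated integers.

After append 78 (leaves=[78]):
  L0: [78]
  root=78
After append 63 (leaves=[78, 63]):
  L0: [78, 63]
  L1: h(78,63)=(78*31+63)%997=487 -> [487]
  root=487
After append 77 (leaves=[78, 63, 77]):
  L0: [78, 63, 77]
  L1: h(78,63)=(78*31+63)%997=487 h(77,77)=(77*31+77)%997=470 -> [487, 470]
  L2: h(487,470)=(487*31+470)%997=612 -> [612]
  root=612
After append 15 (leaves=[78, 63, 77, 15]):
  L0: [78, 63, 77, 15]
  L1: h(78,63)=(78*31+63)%997=487 h(77,15)=(77*31+15)%997=408 -> [487, 408]
  L2: h(487,408)=(487*31+408)%997=550 -> [550]
  root=550
After append 22 (leaves=[78, 63, 77, 15, 22]):
  L0: [78, 63, 77, 15, 22]
  L1: h(78,63)=(78*31+63)%997=487 h(77,15)=(77*31+15)%997=408 h(22,22)=(22*31+22)%997=704 -> [487, 408, 704]
  L2: h(487,408)=(487*31+408)%997=550 h(704,704)=(704*31+704)%997=594 -> [550, 594]
  L3: h(550,594)=(550*31+594)%997=695 -> [695]
  root=695

Answer: 78 487 612 550 695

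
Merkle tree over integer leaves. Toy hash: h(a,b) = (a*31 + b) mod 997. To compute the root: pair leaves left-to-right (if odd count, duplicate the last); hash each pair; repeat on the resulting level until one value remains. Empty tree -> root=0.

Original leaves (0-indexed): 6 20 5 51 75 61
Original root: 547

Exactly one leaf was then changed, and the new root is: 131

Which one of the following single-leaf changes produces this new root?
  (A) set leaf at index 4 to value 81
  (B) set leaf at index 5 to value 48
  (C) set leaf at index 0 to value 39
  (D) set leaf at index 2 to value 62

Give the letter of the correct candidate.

Original leaves: [6, 20, 5, 51, 75, 61]
Target new root: 131
Try each candidate change and compute the resulting root:
Candidate A: set leaf[4] = 81 -> leaves = [6, 20, 5, 51, 81, 61]
  L0: [6, 20, 5, 51, 81, 61]
  L1: h(6,20)=(6*31+20)%997=206 h(5,51)=(5*31+51)%997=206 h(81,61)=(81*31+61)%997=578 -> [206, 206, 578]
  L2: h(206,206)=(206*31+206)%997=610 h(578,578)=(578*31+578)%997=550 -> [610, 550]
  L3: h(610,550)=(610*31+550)%997=517 -> [517]
  root = 517 != target 131
Candidate B: set leaf[5] = 48 -> leaves = [6, 20, 5, 51, 75, 48]
  L0: [6, 20, 5, 51, 75, 48]
  L1: h(6,20)=(6*31+20)%997=206 h(5,51)=(5*31+51)%997=206 h(75,48)=(75*31+48)%997=379 -> [206, 206, 379]
  L2: h(206,206)=(206*31+206)%997=610 h(379,379)=(379*31+379)%997=164 -> [610, 164]
  L3: h(610,164)=(610*31+164)%997=131 -> [131]
  root = 131 == target 131  ** MATCH **
Candidate C: set leaf[0] = 39 -> leaves = [39, 20, 5, 51, 75, 61]
  L0: [39, 20, 5, 51, 75, 61]
  L1: h(39,20)=(39*31+20)%997=232 h(5,51)=(5*31+51)%997=206 h(75,61)=(75*31+61)%997=392 -> [232, 206, 392]
  L2: h(232,206)=(232*31+206)%997=419 h(392,392)=(392*31+392)%997=580 -> [419, 580]
  L3: h(419,580)=(419*31+580)%997=608 -> [608]
  root = 608 != target 131
Candidate D: set leaf[2] = 62 -> leaves = [6, 20, 62, 51, 75, 61]
  L0: [6, 20, 62, 51, 75, 61]
  L1: h(6,20)=(6*31+20)%997=206 h(62,51)=(62*31+51)%997=976 h(75,61)=(75*31+61)%997=392 -> [206, 976, 392]
  L2: h(206,976)=(206*31+976)%997=383 h(392,392)=(392*31+392)%997=580 -> [383, 580]
  L3: h(383,580)=(383*31+580)%997=489 -> [489]
  root = 489 != target 131
Candidate B produces the target root.

Answer: B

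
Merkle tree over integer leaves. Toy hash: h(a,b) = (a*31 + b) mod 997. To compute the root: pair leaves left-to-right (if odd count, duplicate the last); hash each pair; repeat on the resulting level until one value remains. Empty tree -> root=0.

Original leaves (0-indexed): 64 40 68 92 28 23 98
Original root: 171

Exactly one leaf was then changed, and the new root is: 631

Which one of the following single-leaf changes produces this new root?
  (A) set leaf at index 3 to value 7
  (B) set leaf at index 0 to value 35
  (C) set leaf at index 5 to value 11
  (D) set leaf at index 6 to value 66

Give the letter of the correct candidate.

Original leaves: [64, 40, 68, 92, 28, 23, 98]
Target new root: 631
Try each candidate change and compute the resulting root:
Candidate A: set leaf[3] = 7 -> leaves = [64, 40, 68, 7, 28, 23, 98]
  L0: [64, 40, 68, 7, 28, 23, 98]
  L1: h(64,40)=(64*31+40)%997=30 h(68,7)=(68*31+7)%997=121 h(28,23)=(28*31+23)%997=891 h(98,98)=(98*31+98)%997=145 -> [30, 121, 891, 145]
  L2: h(30,121)=(30*31+121)%997=54 h(891,145)=(891*31+145)%997=847 -> [54, 847]
  L3: h(54,847)=(54*31+847)%997=527 -> [527]
  root = 527 != target 631
Candidate B: set leaf[0] = 35 -> leaves = [35, 40, 68, 92, 28, 23, 98]
  L0: [35, 40, 68, 92, 28, 23, 98]
  L1: h(35,40)=(35*31+40)%997=128 h(68,92)=(68*31+92)%997=206 h(28,23)=(28*31+23)%997=891 h(98,98)=(98*31+98)%997=145 -> [128, 206, 891, 145]
  L2: h(128,206)=(128*31+206)%997=186 h(891,145)=(891*31+145)%997=847 -> [186, 847]
  L3: h(186,847)=(186*31+847)%997=631 -> [631]
  root = 631 == target 631  ** MATCH **
Candidate C: set leaf[5] = 11 -> leaves = [64, 40, 68, 92, 28, 11, 98]
  L0: [64, 40, 68, 92, 28, 11, 98]
  L1: h(64,40)=(64*31+40)%997=30 h(68,92)=(68*31+92)%997=206 h(28,11)=(28*31+11)%997=879 h(98,98)=(98*31+98)%997=145 -> [30, 206, 879, 145]
  L2: h(30,206)=(30*31+206)%997=139 h(879,145)=(879*31+145)%997=475 -> [139, 475]
  L3: h(139,475)=(139*31+475)%997=796 -> [796]
  root = 796 != target 631
Candidate D: set leaf[6] = 66 -> leaves = [64, 40, 68, 92, 28, 23, 66]
  L0: [64, 40, 68, 92, 28, 23, 66]
  L1: h(64,40)=(64*31+40)%997=30 h(68,92)=(68*31+92)%997=206 h(28,23)=(28*31+23)%997=891 h(66,66)=(66*31+66)%997=118 -> [30, 206, 891, 118]
  L2: h(30,206)=(30*31+206)%997=139 h(891,118)=(891*31+118)%997=820 -> [139, 820]
  L3: h(139,820)=(139*31+820)%997=144 -> [144]
  root = 144 != target 631
Candidate B produces the target root.

Answer: B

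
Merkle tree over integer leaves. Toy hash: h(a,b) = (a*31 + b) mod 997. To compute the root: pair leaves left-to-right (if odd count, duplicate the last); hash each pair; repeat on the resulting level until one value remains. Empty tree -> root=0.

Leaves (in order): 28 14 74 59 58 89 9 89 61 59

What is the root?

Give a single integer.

Answer: 875

Derivation:
L0: [28, 14, 74, 59, 58, 89, 9, 89, 61, 59]
L1: h(28,14)=(28*31+14)%997=882 h(74,59)=(74*31+59)%997=359 h(58,89)=(58*31+89)%997=890 h(9,89)=(9*31+89)%997=368 h(61,59)=(61*31+59)%997=953 -> [882, 359, 890, 368, 953]
L2: h(882,359)=(882*31+359)%997=782 h(890,368)=(890*31+368)%997=42 h(953,953)=(953*31+953)%997=586 -> [782, 42, 586]
L3: h(782,42)=(782*31+42)%997=356 h(586,586)=(586*31+586)%997=806 -> [356, 806]
L4: h(356,806)=(356*31+806)%997=875 -> [875]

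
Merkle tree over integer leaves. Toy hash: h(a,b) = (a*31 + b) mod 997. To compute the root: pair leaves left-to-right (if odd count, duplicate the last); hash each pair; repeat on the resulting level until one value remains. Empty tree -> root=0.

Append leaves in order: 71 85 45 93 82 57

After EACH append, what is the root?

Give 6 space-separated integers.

After append 71 (leaves=[71]):
  L0: [71]
  root=71
After append 85 (leaves=[71, 85]):
  L0: [71, 85]
  L1: h(71,85)=(71*31+85)%997=292 -> [292]
  root=292
After append 45 (leaves=[71, 85, 45]):
  L0: [71, 85, 45]
  L1: h(71,85)=(71*31+85)%997=292 h(45,45)=(45*31+45)%997=443 -> [292, 443]
  L2: h(292,443)=(292*31+443)%997=522 -> [522]
  root=522
After append 93 (leaves=[71, 85, 45, 93]):
  L0: [71, 85, 45, 93]
  L1: h(71,85)=(71*31+85)%997=292 h(45,93)=(45*31+93)%997=491 -> [292, 491]
  L2: h(292,491)=(292*31+491)%997=570 -> [570]
  root=570
After append 82 (leaves=[71, 85, 45, 93, 82]):
  L0: [71, 85, 45, 93, 82]
  L1: h(71,85)=(71*31+85)%997=292 h(45,93)=(45*31+93)%997=491 h(82,82)=(82*31+82)%997=630 -> [292, 491, 630]
  L2: h(292,491)=(292*31+491)%997=570 h(630,630)=(630*31+630)%997=220 -> [570, 220]
  L3: h(570,220)=(570*31+220)%997=941 -> [941]
  root=941
After append 57 (leaves=[71, 85, 45, 93, 82, 57]):
  L0: [71, 85, 45, 93, 82, 57]
  L1: h(71,85)=(71*31+85)%997=292 h(45,93)=(45*31+93)%997=491 h(82,57)=(82*31+57)%997=605 -> [292, 491, 605]
  L2: h(292,491)=(292*31+491)%997=570 h(605,605)=(605*31+605)%997=417 -> [570, 417]
  L3: h(570,417)=(570*31+417)%997=141 -> [141]
  root=141

Answer: 71 292 522 570 941 141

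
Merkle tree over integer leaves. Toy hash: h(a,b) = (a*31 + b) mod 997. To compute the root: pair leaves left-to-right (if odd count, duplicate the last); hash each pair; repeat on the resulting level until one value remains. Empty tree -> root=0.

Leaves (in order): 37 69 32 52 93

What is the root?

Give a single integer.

Answer: 72

Derivation:
L0: [37, 69, 32, 52, 93]
L1: h(37,69)=(37*31+69)%997=219 h(32,52)=(32*31+52)%997=47 h(93,93)=(93*31+93)%997=982 -> [219, 47, 982]
L2: h(219,47)=(219*31+47)%997=854 h(982,982)=(982*31+982)%997=517 -> [854, 517]
L3: h(854,517)=(854*31+517)%997=72 -> [72]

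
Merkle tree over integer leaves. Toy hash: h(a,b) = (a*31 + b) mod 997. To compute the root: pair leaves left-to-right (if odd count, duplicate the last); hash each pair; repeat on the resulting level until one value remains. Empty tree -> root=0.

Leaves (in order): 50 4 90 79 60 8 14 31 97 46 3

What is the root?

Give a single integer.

L0: [50, 4, 90, 79, 60, 8, 14, 31, 97, 46, 3]
L1: h(50,4)=(50*31+4)%997=557 h(90,79)=(90*31+79)%997=875 h(60,8)=(60*31+8)%997=871 h(14,31)=(14*31+31)%997=465 h(97,46)=(97*31+46)%997=62 h(3,3)=(3*31+3)%997=96 -> [557, 875, 871, 465, 62, 96]
L2: h(557,875)=(557*31+875)%997=196 h(871,465)=(871*31+465)%997=547 h(62,96)=(62*31+96)%997=24 -> [196, 547, 24]
L3: h(196,547)=(196*31+547)%997=641 h(24,24)=(24*31+24)%997=768 -> [641, 768]
L4: h(641,768)=(641*31+768)%997=699 -> [699]

Answer: 699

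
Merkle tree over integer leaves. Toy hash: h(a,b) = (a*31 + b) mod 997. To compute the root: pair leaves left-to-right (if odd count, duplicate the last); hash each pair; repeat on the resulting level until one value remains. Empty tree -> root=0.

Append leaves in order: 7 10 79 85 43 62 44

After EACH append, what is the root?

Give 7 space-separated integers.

After append 7 (leaves=[7]):
  L0: [7]
  root=7
After append 10 (leaves=[7, 10]):
  L0: [7, 10]
  L1: h(7,10)=(7*31+10)%997=227 -> [227]
  root=227
After append 79 (leaves=[7, 10, 79]):
  L0: [7, 10, 79]
  L1: h(7,10)=(7*31+10)%997=227 h(79,79)=(79*31+79)%997=534 -> [227, 534]
  L2: h(227,534)=(227*31+534)%997=592 -> [592]
  root=592
After append 85 (leaves=[7, 10, 79, 85]):
  L0: [7, 10, 79, 85]
  L1: h(7,10)=(7*31+10)%997=227 h(79,85)=(79*31+85)%997=540 -> [227, 540]
  L2: h(227,540)=(227*31+540)%997=598 -> [598]
  root=598
After append 43 (leaves=[7, 10, 79, 85, 43]):
  L0: [7, 10, 79, 85, 43]
  L1: h(7,10)=(7*31+10)%997=227 h(79,85)=(79*31+85)%997=540 h(43,43)=(43*31+43)%997=379 -> [227, 540, 379]
  L2: h(227,540)=(227*31+540)%997=598 h(379,379)=(379*31+379)%997=164 -> [598, 164]
  L3: h(598,164)=(598*31+164)%997=756 -> [756]
  root=756
After append 62 (leaves=[7, 10, 79, 85, 43, 62]):
  L0: [7, 10, 79, 85, 43, 62]
  L1: h(7,10)=(7*31+10)%997=227 h(79,85)=(79*31+85)%997=540 h(43,62)=(43*31+62)%997=398 -> [227, 540, 398]
  L2: h(227,540)=(227*31+540)%997=598 h(398,398)=(398*31+398)%997=772 -> [598, 772]
  L3: h(598,772)=(598*31+772)%997=367 -> [367]
  root=367
After append 44 (leaves=[7, 10, 79, 85, 43, 62, 44]):
  L0: [7, 10, 79, 85, 43, 62, 44]
  L1: h(7,10)=(7*31+10)%997=227 h(79,85)=(79*31+85)%997=540 h(43,62)=(43*31+62)%997=398 h(44,44)=(44*31+44)%997=411 -> [227, 540, 398, 411]
  L2: h(227,540)=(227*31+540)%997=598 h(398,411)=(398*31+411)%997=785 -> [598, 785]
  L3: h(598,785)=(598*31+785)%997=380 -> [380]
  root=380

Answer: 7 227 592 598 756 367 380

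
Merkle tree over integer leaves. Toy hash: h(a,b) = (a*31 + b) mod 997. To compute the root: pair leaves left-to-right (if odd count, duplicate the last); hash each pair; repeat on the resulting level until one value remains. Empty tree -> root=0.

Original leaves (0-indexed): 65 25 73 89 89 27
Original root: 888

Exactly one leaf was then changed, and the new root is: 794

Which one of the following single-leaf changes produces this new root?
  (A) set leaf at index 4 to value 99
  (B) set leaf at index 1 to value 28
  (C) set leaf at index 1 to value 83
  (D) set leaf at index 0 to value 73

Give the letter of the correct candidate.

Original leaves: [65, 25, 73, 89, 89, 27]
Target new root: 794
Try each candidate change and compute the resulting root:
Candidate A: set leaf[4] = 99 -> leaves = [65, 25, 73, 89, 99, 27]
  L0: [65, 25, 73, 89, 99, 27]
  L1: h(65,25)=(65*31+25)%997=46 h(73,89)=(73*31+89)%997=358 h(99,27)=(99*31+27)%997=105 -> [46, 358, 105]
  L2: h(46,358)=(46*31+358)%997=787 h(105,105)=(105*31+105)%997=369 -> [787, 369]
  L3: h(787,369)=(787*31+369)%997=838 -> [838]
  root = 838 != target 794
Candidate B: set leaf[1] = 28 -> leaves = [65, 28, 73, 89, 89, 27]
  L0: [65, 28, 73, 89, 89, 27]
  L1: h(65,28)=(65*31+28)%997=49 h(73,89)=(73*31+89)%997=358 h(89,27)=(89*31+27)%997=792 -> [49, 358, 792]
  L2: h(49,358)=(49*31+358)%997=880 h(792,792)=(792*31+792)%997=419 -> [880, 419]
  L3: h(880,419)=(880*31+419)%997=780 -> [780]
  root = 780 != target 794
Candidate C: set leaf[1] = 83 -> leaves = [65, 83, 73, 89, 89, 27]
  L0: [65, 83, 73, 89, 89, 27]
  L1: h(65,83)=(65*31+83)%997=104 h(73,89)=(73*31+89)%997=358 h(89,27)=(89*31+27)%997=792 -> [104, 358, 792]
  L2: h(104,358)=(104*31+358)%997=591 h(792,792)=(792*31+792)%997=419 -> [591, 419]
  L3: h(591,419)=(591*31+419)%997=794 -> [794]
  root = 794 == target 794  ** MATCH **
Candidate D: set leaf[0] = 73 -> leaves = [73, 25, 73, 89, 89, 27]
  L0: [73, 25, 73, 89, 89, 27]
  L1: h(73,25)=(73*31+25)%997=294 h(73,89)=(73*31+89)%997=358 h(89,27)=(89*31+27)%997=792 -> [294, 358, 792]
  L2: h(294,358)=(294*31+358)%997=499 h(792,792)=(792*31+792)%997=419 -> [499, 419]
  L3: h(499,419)=(499*31+419)%997=933 -> [933]
  root = 933 != target 794
Candidate C produces the target root.

Answer: C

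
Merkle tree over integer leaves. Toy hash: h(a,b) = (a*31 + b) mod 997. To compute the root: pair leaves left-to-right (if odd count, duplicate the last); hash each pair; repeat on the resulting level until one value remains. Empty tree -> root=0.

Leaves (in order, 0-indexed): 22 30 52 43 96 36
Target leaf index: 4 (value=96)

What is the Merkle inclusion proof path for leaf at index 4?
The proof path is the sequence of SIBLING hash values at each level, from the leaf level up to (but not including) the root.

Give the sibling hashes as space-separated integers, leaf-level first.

Answer: 36 21 796

Derivation:
L0 (leaves): [22, 30, 52, 43, 96, 36], target index=4
L1: h(22,30)=(22*31+30)%997=712 [pair 0] h(52,43)=(52*31+43)%997=658 [pair 1] h(96,36)=(96*31+36)%997=21 [pair 2] -> [712, 658, 21]
  Sibling for proof at L0: 36
L2: h(712,658)=(712*31+658)%997=796 [pair 0] h(21,21)=(21*31+21)%997=672 [pair 1] -> [796, 672]
  Sibling for proof at L1: 21
L3: h(796,672)=(796*31+672)%997=423 [pair 0] -> [423]
  Sibling for proof at L2: 796
Root: 423
Proof path (sibling hashes from leaf to root): [36, 21, 796]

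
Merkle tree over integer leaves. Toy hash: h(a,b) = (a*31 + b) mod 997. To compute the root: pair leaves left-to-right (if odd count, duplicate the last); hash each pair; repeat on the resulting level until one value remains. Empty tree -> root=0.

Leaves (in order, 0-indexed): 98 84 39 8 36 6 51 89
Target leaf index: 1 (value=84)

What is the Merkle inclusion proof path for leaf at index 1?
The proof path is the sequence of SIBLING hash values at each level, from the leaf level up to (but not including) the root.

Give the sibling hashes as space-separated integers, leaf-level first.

L0 (leaves): [98, 84, 39, 8, 36, 6, 51, 89], target index=1
L1: h(98,84)=(98*31+84)%997=131 [pair 0] h(39,8)=(39*31+8)%997=220 [pair 1] h(36,6)=(36*31+6)%997=125 [pair 2] h(51,89)=(51*31+89)%997=673 [pair 3] -> [131, 220, 125, 673]
  Sibling for proof at L0: 98
L2: h(131,220)=(131*31+220)%997=293 [pair 0] h(125,673)=(125*31+673)%997=560 [pair 1] -> [293, 560]
  Sibling for proof at L1: 220
L3: h(293,560)=(293*31+560)%997=670 [pair 0] -> [670]
  Sibling for proof at L2: 560
Root: 670
Proof path (sibling hashes from leaf to root): [98, 220, 560]

Answer: 98 220 560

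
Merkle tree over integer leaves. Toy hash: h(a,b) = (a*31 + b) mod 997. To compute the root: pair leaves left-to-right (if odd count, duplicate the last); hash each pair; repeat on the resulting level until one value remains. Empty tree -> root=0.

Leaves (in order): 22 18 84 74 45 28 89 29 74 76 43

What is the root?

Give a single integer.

L0: [22, 18, 84, 74, 45, 28, 89, 29, 74, 76, 43]
L1: h(22,18)=(22*31+18)%997=700 h(84,74)=(84*31+74)%997=684 h(45,28)=(45*31+28)%997=426 h(89,29)=(89*31+29)%997=794 h(74,76)=(74*31+76)%997=376 h(43,43)=(43*31+43)%997=379 -> [700, 684, 426, 794, 376, 379]
L2: h(700,684)=(700*31+684)%997=450 h(426,794)=(426*31+794)%997=42 h(376,379)=(376*31+379)%997=71 -> [450, 42, 71]
L3: h(450,42)=(450*31+42)%997=34 h(71,71)=(71*31+71)%997=278 -> [34, 278]
L4: h(34,278)=(34*31+278)%997=335 -> [335]

Answer: 335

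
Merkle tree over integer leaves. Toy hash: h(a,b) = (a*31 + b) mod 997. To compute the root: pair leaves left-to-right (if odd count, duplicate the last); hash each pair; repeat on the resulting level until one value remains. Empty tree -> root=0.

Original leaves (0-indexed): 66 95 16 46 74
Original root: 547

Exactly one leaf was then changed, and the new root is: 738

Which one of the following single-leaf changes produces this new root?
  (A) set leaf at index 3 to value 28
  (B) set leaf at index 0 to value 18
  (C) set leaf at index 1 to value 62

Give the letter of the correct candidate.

Original leaves: [66, 95, 16, 46, 74]
Target new root: 738
Try each candidate change and compute the resulting root:
Candidate A: set leaf[3] = 28 -> leaves = [66, 95, 16, 28, 74]
  L0: [66, 95, 16, 28, 74]
  L1: h(66,95)=(66*31+95)%997=147 h(16,28)=(16*31+28)%997=524 h(74,74)=(74*31+74)%997=374 -> [147, 524, 374]
  L2: h(147,524)=(147*31+524)%997=96 h(374,374)=(374*31+374)%997=4 -> [96, 4]
  L3: h(96,4)=(96*31+4)%997=986 -> [986]
  root = 986 != target 738
Candidate B: set leaf[0] = 18 -> leaves = [18, 95, 16, 46, 74]
  L0: [18, 95, 16, 46, 74]
  L1: h(18,95)=(18*31+95)%997=653 h(16,46)=(16*31+46)%997=542 h(74,74)=(74*31+74)%997=374 -> [653, 542, 374]
  L2: h(653,542)=(653*31+542)%997=845 h(374,374)=(374*31+374)%997=4 -> [845, 4]
  L3: h(845,4)=(845*31+4)%997=277 -> [277]
  root = 277 != target 738
Candidate C: set leaf[1] = 62 -> leaves = [66, 62, 16, 46, 74]
  L0: [66, 62, 16, 46, 74]
  L1: h(66,62)=(66*31+62)%997=114 h(16,46)=(16*31+46)%997=542 h(74,74)=(74*31+74)%997=374 -> [114, 542, 374]
  L2: h(114,542)=(114*31+542)%997=88 h(374,374)=(374*31+374)%997=4 -> [88, 4]
  L3: h(88,4)=(88*31+4)%997=738 -> [738]
  root = 738 == target 738  ** MATCH **
Candidate C produces the target root.

Answer: C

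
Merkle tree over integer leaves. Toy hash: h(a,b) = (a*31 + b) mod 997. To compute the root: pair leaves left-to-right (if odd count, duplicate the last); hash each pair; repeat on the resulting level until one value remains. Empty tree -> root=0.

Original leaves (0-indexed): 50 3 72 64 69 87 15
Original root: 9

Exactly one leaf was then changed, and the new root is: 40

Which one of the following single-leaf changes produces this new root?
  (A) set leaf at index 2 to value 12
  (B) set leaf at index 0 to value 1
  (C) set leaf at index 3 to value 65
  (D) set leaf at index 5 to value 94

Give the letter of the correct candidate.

Answer: C

Derivation:
Original leaves: [50, 3, 72, 64, 69, 87, 15]
Target new root: 40
Try each candidate change and compute the resulting root:
Candidate A: set leaf[2] = 12 -> leaves = [50, 3, 12, 64, 69, 87, 15]
  L0: [50, 3, 12, 64, 69, 87, 15]
  L1: h(50,3)=(50*31+3)%997=556 h(12,64)=(12*31+64)%997=436 h(69,87)=(69*31+87)%997=232 h(15,15)=(15*31+15)%997=480 -> [556, 436, 232, 480]
  L2: h(556,436)=(556*31+436)%997=723 h(232,480)=(232*31+480)%997=693 -> [723, 693]
  L3: h(723,693)=(723*31+693)%997=175 -> [175]
  root = 175 != target 40
Candidate B: set leaf[0] = 1 -> leaves = [1, 3, 72, 64, 69, 87, 15]
  L0: [1, 3, 72, 64, 69, 87, 15]
  L1: h(1,3)=(1*31+3)%997=34 h(72,64)=(72*31+64)%997=302 h(69,87)=(69*31+87)%997=232 h(15,15)=(15*31+15)%997=480 -> [34, 302, 232, 480]
  L2: h(34,302)=(34*31+302)%997=359 h(232,480)=(232*31+480)%997=693 -> [359, 693]
  L3: h(359,693)=(359*31+693)%997=855 -> [855]
  root = 855 != target 40
Candidate C: set leaf[3] = 65 -> leaves = [50, 3, 72, 65, 69, 87, 15]
  L0: [50, 3, 72, 65, 69, 87, 15]
  L1: h(50,3)=(50*31+3)%997=556 h(72,65)=(72*31+65)%997=303 h(69,87)=(69*31+87)%997=232 h(15,15)=(15*31+15)%997=480 -> [556, 303, 232, 480]
  L2: h(556,303)=(556*31+303)%997=590 h(232,480)=(232*31+480)%997=693 -> [590, 693]
  L3: h(590,693)=(590*31+693)%997=40 -> [40]
  root = 40 == target 40  ** MATCH **
Candidate D: set leaf[5] = 94 -> leaves = [50, 3, 72, 64, 69, 94, 15]
  L0: [50, 3, 72, 64, 69, 94, 15]
  L1: h(50,3)=(50*31+3)%997=556 h(72,64)=(72*31+64)%997=302 h(69,94)=(69*31+94)%997=239 h(15,15)=(15*31+15)%997=480 -> [556, 302, 239, 480]
  L2: h(556,302)=(556*31+302)%997=589 h(239,480)=(239*31+480)%997=910 -> [589, 910]
  L3: h(589,910)=(589*31+910)%997=226 -> [226]
  root = 226 != target 40
Candidate C produces the target root.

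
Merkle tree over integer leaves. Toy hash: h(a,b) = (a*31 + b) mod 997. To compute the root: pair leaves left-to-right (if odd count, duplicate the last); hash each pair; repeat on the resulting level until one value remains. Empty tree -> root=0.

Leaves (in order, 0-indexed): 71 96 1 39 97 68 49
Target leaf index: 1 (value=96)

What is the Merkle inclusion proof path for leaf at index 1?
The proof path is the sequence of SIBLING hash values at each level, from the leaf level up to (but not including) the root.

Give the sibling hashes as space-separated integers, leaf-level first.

L0 (leaves): [71, 96, 1, 39, 97, 68, 49], target index=1
L1: h(71,96)=(71*31+96)%997=303 [pair 0] h(1,39)=(1*31+39)%997=70 [pair 1] h(97,68)=(97*31+68)%997=84 [pair 2] h(49,49)=(49*31+49)%997=571 [pair 3] -> [303, 70, 84, 571]
  Sibling for proof at L0: 71
L2: h(303,70)=(303*31+70)%997=490 [pair 0] h(84,571)=(84*31+571)%997=184 [pair 1] -> [490, 184]
  Sibling for proof at L1: 70
L3: h(490,184)=(490*31+184)%997=419 [pair 0] -> [419]
  Sibling for proof at L2: 184
Root: 419
Proof path (sibling hashes from leaf to root): [71, 70, 184]

Answer: 71 70 184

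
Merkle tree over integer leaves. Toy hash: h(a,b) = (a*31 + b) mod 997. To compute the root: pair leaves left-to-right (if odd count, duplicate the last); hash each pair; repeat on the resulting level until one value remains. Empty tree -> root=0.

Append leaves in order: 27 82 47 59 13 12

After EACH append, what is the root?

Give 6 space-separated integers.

Answer: 27 919 83 95 305 273

Derivation:
After append 27 (leaves=[27]):
  L0: [27]
  root=27
After append 82 (leaves=[27, 82]):
  L0: [27, 82]
  L1: h(27,82)=(27*31+82)%997=919 -> [919]
  root=919
After append 47 (leaves=[27, 82, 47]):
  L0: [27, 82, 47]
  L1: h(27,82)=(27*31+82)%997=919 h(47,47)=(47*31+47)%997=507 -> [919, 507]
  L2: h(919,507)=(919*31+507)%997=83 -> [83]
  root=83
After append 59 (leaves=[27, 82, 47, 59]):
  L0: [27, 82, 47, 59]
  L1: h(27,82)=(27*31+82)%997=919 h(47,59)=(47*31+59)%997=519 -> [919, 519]
  L2: h(919,519)=(919*31+519)%997=95 -> [95]
  root=95
After append 13 (leaves=[27, 82, 47, 59, 13]):
  L0: [27, 82, 47, 59, 13]
  L1: h(27,82)=(27*31+82)%997=919 h(47,59)=(47*31+59)%997=519 h(13,13)=(13*31+13)%997=416 -> [919, 519, 416]
  L2: h(919,519)=(919*31+519)%997=95 h(416,416)=(416*31+416)%997=351 -> [95, 351]
  L3: h(95,351)=(95*31+351)%997=305 -> [305]
  root=305
After append 12 (leaves=[27, 82, 47, 59, 13, 12]):
  L0: [27, 82, 47, 59, 13, 12]
  L1: h(27,82)=(27*31+82)%997=919 h(47,59)=(47*31+59)%997=519 h(13,12)=(13*31+12)%997=415 -> [919, 519, 415]
  L2: h(919,519)=(919*31+519)%997=95 h(415,415)=(415*31+415)%997=319 -> [95, 319]
  L3: h(95,319)=(95*31+319)%997=273 -> [273]
  root=273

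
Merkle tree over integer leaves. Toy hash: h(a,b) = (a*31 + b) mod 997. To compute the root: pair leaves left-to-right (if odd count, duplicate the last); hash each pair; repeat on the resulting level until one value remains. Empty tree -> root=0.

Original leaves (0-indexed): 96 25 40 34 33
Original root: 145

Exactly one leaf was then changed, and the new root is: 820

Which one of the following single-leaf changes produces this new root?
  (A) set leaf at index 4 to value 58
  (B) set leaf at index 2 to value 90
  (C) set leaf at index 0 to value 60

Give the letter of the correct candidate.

Original leaves: [96, 25, 40, 34, 33]
Target new root: 820
Try each candidate change and compute the resulting root:
Candidate A: set leaf[4] = 58 -> leaves = [96, 25, 40, 34, 58]
  L0: [96, 25, 40, 34, 58]
  L1: h(96,25)=(96*31+25)%997=10 h(40,34)=(40*31+34)%997=277 h(58,58)=(58*31+58)%997=859 -> [10, 277, 859]
  L2: h(10,277)=(10*31+277)%997=587 h(859,859)=(859*31+859)%997=569 -> [587, 569]
  L3: h(587,569)=(587*31+569)%997=820 -> [820]
  root = 820 == target 820  ** MATCH **
Candidate B: set leaf[2] = 90 -> leaves = [96, 25, 90, 34, 33]
  L0: [96, 25, 90, 34, 33]
  L1: h(96,25)=(96*31+25)%997=10 h(90,34)=(90*31+34)%997=830 h(33,33)=(33*31+33)%997=59 -> [10, 830, 59]
  L2: h(10,830)=(10*31+830)%997=143 h(59,59)=(59*31+59)%997=891 -> [143, 891]
  L3: h(143,891)=(143*31+891)%997=339 -> [339]
  root = 339 != target 820
Candidate C: set leaf[0] = 60 -> leaves = [60, 25, 40, 34, 33]
  L0: [60, 25, 40, 34, 33]
  L1: h(60,25)=(60*31+25)%997=888 h(40,34)=(40*31+34)%997=277 h(33,33)=(33*31+33)%997=59 -> [888, 277, 59]
  L2: h(888,277)=(888*31+277)%997=886 h(59,59)=(59*31+59)%997=891 -> [886, 891]
  L3: h(886,891)=(886*31+891)%997=441 -> [441]
  root = 441 != target 820
Candidate A produces the target root.

Answer: A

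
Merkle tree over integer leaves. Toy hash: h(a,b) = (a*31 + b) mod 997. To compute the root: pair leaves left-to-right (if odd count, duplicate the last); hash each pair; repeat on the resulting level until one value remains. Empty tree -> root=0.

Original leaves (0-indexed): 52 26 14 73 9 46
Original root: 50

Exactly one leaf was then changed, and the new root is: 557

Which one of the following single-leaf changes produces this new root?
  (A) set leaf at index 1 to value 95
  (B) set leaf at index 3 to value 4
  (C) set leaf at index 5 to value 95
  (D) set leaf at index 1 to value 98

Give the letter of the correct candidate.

Answer: A

Derivation:
Original leaves: [52, 26, 14, 73, 9, 46]
Target new root: 557
Try each candidate change and compute the resulting root:
Candidate A: set leaf[1] = 95 -> leaves = [52, 95, 14, 73, 9, 46]
  L0: [52, 95, 14, 73, 9, 46]
  L1: h(52,95)=(52*31+95)%997=710 h(14,73)=(14*31+73)%997=507 h(9,46)=(9*31+46)%997=325 -> [710, 507, 325]
  L2: h(710,507)=(710*31+507)%997=583 h(325,325)=(325*31+325)%997=430 -> [583, 430]
  L3: h(583,430)=(583*31+430)%997=557 -> [557]
  root = 557 == target 557  ** MATCH **
Candidate B: set leaf[3] = 4 -> leaves = [52, 26, 14, 4, 9, 46]
  L0: [52, 26, 14, 4, 9, 46]
  L1: h(52,26)=(52*31+26)%997=641 h(14,4)=(14*31+4)%997=438 h(9,46)=(9*31+46)%997=325 -> [641, 438, 325]
  L2: h(641,438)=(641*31+438)%997=369 h(325,325)=(325*31+325)%997=430 -> [369, 430]
  L3: h(369,430)=(369*31+430)%997=902 -> [902]
  root = 902 != target 557
Candidate C: set leaf[5] = 95 -> leaves = [52, 26, 14, 73, 9, 95]
  L0: [52, 26, 14, 73, 9, 95]
  L1: h(52,26)=(52*31+26)%997=641 h(14,73)=(14*31+73)%997=507 h(9,95)=(9*31+95)%997=374 -> [641, 507, 374]
  L2: h(641,507)=(641*31+507)%997=438 h(374,374)=(374*31+374)%997=4 -> [438, 4]
  L3: h(438,4)=(438*31+4)%997=621 -> [621]
  root = 621 != target 557
Candidate D: set leaf[1] = 98 -> leaves = [52, 98, 14, 73, 9, 46]
  L0: [52, 98, 14, 73, 9, 46]
  L1: h(52,98)=(52*31+98)%997=713 h(14,73)=(14*31+73)%997=507 h(9,46)=(9*31+46)%997=325 -> [713, 507, 325]
  L2: h(713,507)=(713*31+507)%997=676 h(325,325)=(325*31+325)%997=430 -> [676, 430]
  L3: h(676,430)=(676*31+430)%997=449 -> [449]
  root = 449 != target 557
Candidate A produces the target root.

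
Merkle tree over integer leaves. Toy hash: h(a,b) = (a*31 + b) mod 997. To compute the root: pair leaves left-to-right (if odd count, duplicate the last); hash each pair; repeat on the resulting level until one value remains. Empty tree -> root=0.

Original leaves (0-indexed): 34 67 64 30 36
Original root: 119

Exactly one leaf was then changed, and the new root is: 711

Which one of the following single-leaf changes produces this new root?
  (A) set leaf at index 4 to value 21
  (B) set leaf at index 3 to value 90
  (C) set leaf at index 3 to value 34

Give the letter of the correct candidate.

Original leaves: [34, 67, 64, 30, 36]
Target new root: 711
Try each candidate change and compute the resulting root:
Candidate A: set leaf[4] = 21 -> leaves = [34, 67, 64, 30, 21]
  L0: [34, 67, 64, 30, 21]
  L1: h(34,67)=(34*31+67)%997=124 h(64,30)=(64*31+30)%997=20 h(21,21)=(21*31+21)%997=672 -> [124, 20, 672]
  L2: h(124,20)=(124*31+20)%997=873 h(672,672)=(672*31+672)%997=567 -> [873, 567]
  L3: h(873,567)=(873*31+567)%997=711 -> [711]
  root = 711 == target 711  ** MATCH **
Candidate B: set leaf[3] = 90 -> leaves = [34, 67, 64, 90, 36]
  L0: [34, 67, 64, 90, 36]
  L1: h(34,67)=(34*31+67)%997=124 h(64,90)=(64*31+90)%997=80 h(36,36)=(36*31+36)%997=155 -> [124, 80, 155]
  L2: h(124,80)=(124*31+80)%997=933 h(155,155)=(155*31+155)%997=972 -> [933, 972]
  L3: h(933,972)=(933*31+972)%997=982 -> [982]
  root = 982 != target 711
Candidate C: set leaf[3] = 34 -> leaves = [34, 67, 64, 34, 36]
  L0: [34, 67, 64, 34, 36]
  L1: h(34,67)=(34*31+67)%997=124 h(64,34)=(64*31+34)%997=24 h(36,36)=(36*31+36)%997=155 -> [124, 24, 155]
  L2: h(124,24)=(124*31+24)%997=877 h(155,155)=(155*31+155)%997=972 -> [877, 972]
  L3: h(877,972)=(877*31+972)%997=243 -> [243]
  root = 243 != target 711
Candidate A produces the target root.

Answer: A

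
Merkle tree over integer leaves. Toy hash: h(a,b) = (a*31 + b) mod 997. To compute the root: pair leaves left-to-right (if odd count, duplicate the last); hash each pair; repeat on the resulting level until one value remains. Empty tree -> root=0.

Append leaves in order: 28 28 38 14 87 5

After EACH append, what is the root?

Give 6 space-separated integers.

After append 28 (leaves=[28]):
  L0: [28]
  root=28
After append 28 (leaves=[28, 28]):
  L0: [28, 28]
  L1: h(28,28)=(28*31+28)%997=896 -> [896]
  root=896
After append 38 (leaves=[28, 28, 38]):
  L0: [28, 28, 38]
  L1: h(28,28)=(28*31+28)%997=896 h(38,38)=(38*31+38)%997=219 -> [896, 219]
  L2: h(896,219)=(896*31+219)%997=79 -> [79]
  root=79
After append 14 (leaves=[28, 28, 38, 14]):
  L0: [28, 28, 38, 14]
  L1: h(28,28)=(28*31+28)%997=896 h(38,14)=(38*31+14)%997=195 -> [896, 195]
  L2: h(896,195)=(896*31+195)%997=55 -> [55]
  root=55
After append 87 (leaves=[28, 28, 38, 14, 87]):
  L0: [28, 28, 38, 14, 87]
  L1: h(28,28)=(28*31+28)%997=896 h(38,14)=(38*31+14)%997=195 h(87,87)=(87*31+87)%997=790 -> [896, 195, 790]
  L2: h(896,195)=(896*31+195)%997=55 h(790,790)=(790*31+790)%997=355 -> [55, 355]
  L3: h(55,355)=(55*31+355)%997=66 -> [66]
  root=66
After append 5 (leaves=[28, 28, 38, 14, 87, 5]):
  L0: [28, 28, 38, 14, 87, 5]
  L1: h(28,28)=(28*31+28)%997=896 h(38,14)=(38*31+14)%997=195 h(87,5)=(87*31+5)%997=708 -> [896, 195, 708]
  L2: h(896,195)=(896*31+195)%997=55 h(708,708)=(708*31+708)%997=722 -> [55, 722]
  L3: h(55,722)=(55*31+722)%997=433 -> [433]
  root=433

Answer: 28 896 79 55 66 433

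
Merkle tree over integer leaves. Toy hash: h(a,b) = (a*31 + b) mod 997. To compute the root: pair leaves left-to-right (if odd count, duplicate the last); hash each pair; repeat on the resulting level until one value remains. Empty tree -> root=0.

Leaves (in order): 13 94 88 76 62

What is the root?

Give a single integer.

Answer: 916

Derivation:
L0: [13, 94, 88, 76, 62]
L1: h(13,94)=(13*31+94)%997=497 h(88,76)=(88*31+76)%997=810 h(62,62)=(62*31+62)%997=987 -> [497, 810, 987]
L2: h(497,810)=(497*31+810)%997=265 h(987,987)=(987*31+987)%997=677 -> [265, 677]
L3: h(265,677)=(265*31+677)%997=916 -> [916]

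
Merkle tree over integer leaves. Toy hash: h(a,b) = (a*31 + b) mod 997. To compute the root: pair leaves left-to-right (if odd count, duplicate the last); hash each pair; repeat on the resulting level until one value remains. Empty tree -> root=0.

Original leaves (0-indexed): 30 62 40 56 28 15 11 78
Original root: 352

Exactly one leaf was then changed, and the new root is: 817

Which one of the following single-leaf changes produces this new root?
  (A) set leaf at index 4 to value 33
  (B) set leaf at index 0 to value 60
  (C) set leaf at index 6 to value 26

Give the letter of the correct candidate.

Answer: C

Derivation:
Original leaves: [30, 62, 40, 56, 28, 15, 11, 78]
Target new root: 817
Try each candidate change and compute the resulting root:
Candidate A: set leaf[4] = 33 -> leaves = [30, 62, 40, 56, 33, 15, 11, 78]
  L0: [30, 62, 40, 56, 33, 15, 11, 78]
  L1: h(30,62)=(30*31+62)%997=992 h(40,56)=(40*31+56)%997=299 h(33,15)=(33*31+15)%997=41 h(11,78)=(11*31+78)%997=419 -> [992, 299, 41, 419]
  L2: h(992,299)=(992*31+299)%997=144 h(41,419)=(41*31+419)%997=693 -> [144, 693]
  L3: h(144,693)=(144*31+693)%997=172 -> [172]
  root = 172 != target 817
Candidate B: set leaf[0] = 60 -> leaves = [60, 62, 40, 56, 28, 15, 11, 78]
  L0: [60, 62, 40, 56, 28, 15, 11, 78]
  L1: h(60,62)=(60*31+62)%997=925 h(40,56)=(40*31+56)%997=299 h(28,15)=(28*31+15)%997=883 h(11,78)=(11*31+78)%997=419 -> [925, 299, 883, 419]
  L2: h(925,299)=(925*31+299)%997=61 h(883,419)=(883*31+419)%997=873 -> [61, 873]
  L3: h(61,873)=(61*31+873)%997=770 -> [770]
  root = 770 != target 817
Candidate C: set leaf[6] = 26 -> leaves = [30, 62, 40, 56, 28, 15, 26, 78]
  L0: [30, 62, 40, 56, 28, 15, 26, 78]
  L1: h(30,62)=(30*31+62)%997=992 h(40,56)=(40*31+56)%997=299 h(28,15)=(28*31+15)%997=883 h(26,78)=(26*31+78)%997=884 -> [992, 299, 883, 884]
  L2: h(992,299)=(992*31+299)%997=144 h(883,884)=(883*31+884)%997=341 -> [144, 341]
  L3: h(144,341)=(144*31+341)%997=817 -> [817]
  root = 817 == target 817  ** MATCH **
Candidate C produces the target root.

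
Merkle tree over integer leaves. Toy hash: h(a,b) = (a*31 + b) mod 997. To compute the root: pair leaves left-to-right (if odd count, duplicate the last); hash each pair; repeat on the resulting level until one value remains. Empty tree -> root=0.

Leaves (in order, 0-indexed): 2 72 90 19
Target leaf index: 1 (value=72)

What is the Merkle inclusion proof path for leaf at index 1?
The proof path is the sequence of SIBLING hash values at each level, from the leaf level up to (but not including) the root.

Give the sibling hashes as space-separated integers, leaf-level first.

Answer: 2 815

Derivation:
L0 (leaves): [2, 72, 90, 19], target index=1
L1: h(2,72)=(2*31+72)%997=134 [pair 0] h(90,19)=(90*31+19)%997=815 [pair 1] -> [134, 815]
  Sibling for proof at L0: 2
L2: h(134,815)=(134*31+815)%997=981 [pair 0] -> [981]
  Sibling for proof at L1: 815
Root: 981
Proof path (sibling hashes from leaf to root): [2, 815]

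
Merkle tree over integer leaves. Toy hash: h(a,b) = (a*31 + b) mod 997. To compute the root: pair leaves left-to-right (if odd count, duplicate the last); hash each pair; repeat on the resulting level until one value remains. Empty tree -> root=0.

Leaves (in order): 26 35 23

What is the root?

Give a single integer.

L0: [26, 35, 23]
L1: h(26,35)=(26*31+35)%997=841 h(23,23)=(23*31+23)%997=736 -> [841, 736]
L2: h(841,736)=(841*31+736)%997=885 -> [885]

Answer: 885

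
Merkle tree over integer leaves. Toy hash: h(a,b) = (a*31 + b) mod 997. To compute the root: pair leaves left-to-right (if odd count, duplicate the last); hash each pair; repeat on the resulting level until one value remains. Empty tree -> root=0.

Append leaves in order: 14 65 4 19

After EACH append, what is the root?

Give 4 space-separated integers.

After append 14 (leaves=[14]):
  L0: [14]
  root=14
After append 65 (leaves=[14, 65]):
  L0: [14, 65]
  L1: h(14,65)=(14*31+65)%997=499 -> [499]
  root=499
After append 4 (leaves=[14, 65, 4]):
  L0: [14, 65, 4]
  L1: h(14,65)=(14*31+65)%997=499 h(4,4)=(4*31+4)%997=128 -> [499, 128]
  L2: h(499,128)=(499*31+128)%997=642 -> [642]
  root=642
After append 19 (leaves=[14, 65, 4, 19]):
  L0: [14, 65, 4, 19]
  L1: h(14,65)=(14*31+65)%997=499 h(4,19)=(4*31+19)%997=143 -> [499, 143]
  L2: h(499,143)=(499*31+143)%997=657 -> [657]
  root=657

Answer: 14 499 642 657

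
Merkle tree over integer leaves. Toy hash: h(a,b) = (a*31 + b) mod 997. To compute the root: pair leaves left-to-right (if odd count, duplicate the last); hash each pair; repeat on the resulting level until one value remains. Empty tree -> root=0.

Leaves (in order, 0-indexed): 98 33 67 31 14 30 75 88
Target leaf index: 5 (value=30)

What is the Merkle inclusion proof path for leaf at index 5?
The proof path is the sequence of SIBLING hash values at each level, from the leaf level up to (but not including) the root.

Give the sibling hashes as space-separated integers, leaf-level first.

L0 (leaves): [98, 33, 67, 31, 14, 30, 75, 88], target index=5
L1: h(98,33)=(98*31+33)%997=80 [pair 0] h(67,31)=(67*31+31)%997=114 [pair 1] h(14,30)=(14*31+30)%997=464 [pair 2] h(75,88)=(75*31+88)%997=419 [pair 3] -> [80, 114, 464, 419]
  Sibling for proof at L0: 14
L2: h(80,114)=(80*31+114)%997=600 [pair 0] h(464,419)=(464*31+419)%997=845 [pair 1] -> [600, 845]
  Sibling for proof at L1: 419
L3: h(600,845)=(600*31+845)%997=502 [pair 0] -> [502]
  Sibling for proof at L2: 600
Root: 502
Proof path (sibling hashes from leaf to root): [14, 419, 600]

Answer: 14 419 600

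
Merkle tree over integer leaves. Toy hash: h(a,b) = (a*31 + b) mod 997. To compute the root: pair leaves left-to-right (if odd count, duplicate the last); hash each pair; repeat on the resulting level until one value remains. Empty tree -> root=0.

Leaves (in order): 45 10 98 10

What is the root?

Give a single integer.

L0: [45, 10, 98, 10]
L1: h(45,10)=(45*31+10)%997=408 h(98,10)=(98*31+10)%997=57 -> [408, 57]
L2: h(408,57)=(408*31+57)%997=741 -> [741]

Answer: 741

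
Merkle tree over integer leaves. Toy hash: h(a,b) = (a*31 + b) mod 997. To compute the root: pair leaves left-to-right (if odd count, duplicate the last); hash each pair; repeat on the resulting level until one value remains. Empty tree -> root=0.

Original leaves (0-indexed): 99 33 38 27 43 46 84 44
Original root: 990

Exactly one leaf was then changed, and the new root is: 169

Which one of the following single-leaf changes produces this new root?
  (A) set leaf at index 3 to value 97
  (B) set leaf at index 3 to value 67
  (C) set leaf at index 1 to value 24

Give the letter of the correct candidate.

Answer: A

Derivation:
Original leaves: [99, 33, 38, 27, 43, 46, 84, 44]
Target new root: 169
Try each candidate change and compute the resulting root:
Candidate A: set leaf[3] = 97 -> leaves = [99, 33, 38, 97, 43, 46, 84, 44]
  L0: [99, 33, 38, 97, 43, 46, 84, 44]
  L1: h(99,33)=(99*31+33)%997=111 h(38,97)=(38*31+97)%997=278 h(43,46)=(43*31+46)%997=382 h(84,44)=(84*31+44)%997=654 -> [111, 278, 382, 654]
  L2: h(111,278)=(111*31+278)%997=728 h(382,654)=(382*31+654)%997=532 -> [728, 532]
  L3: h(728,532)=(728*31+532)%997=169 -> [169]
  root = 169 == target 169  ** MATCH **
Candidate B: set leaf[3] = 67 -> leaves = [99, 33, 38, 67, 43, 46, 84, 44]
  L0: [99, 33, 38, 67, 43, 46, 84, 44]
  L1: h(99,33)=(99*31+33)%997=111 h(38,67)=(38*31+67)%997=248 h(43,46)=(43*31+46)%997=382 h(84,44)=(84*31+44)%997=654 -> [111, 248, 382, 654]
  L2: h(111,248)=(111*31+248)%997=698 h(382,654)=(382*31+654)%997=532 -> [698, 532]
  L3: h(698,532)=(698*31+532)%997=236 -> [236]
  root = 236 != target 169
Candidate C: set leaf[1] = 24 -> leaves = [99, 24, 38, 27, 43, 46, 84, 44]
  L0: [99, 24, 38, 27, 43, 46, 84, 44]
  L1: h(99,24)=(99*31+24)%997=102 h(38,27)=(38*31+27)%997=208 h(43,46)=(43*31+46)%997=382 h(84,44)=(84*31+44)%997=654 -> [102, 208, 382, 654]
  L2: h(102,208)=(102*31+208)%997=379 h(382,654)=(382*31+654)%997=532 -> [379, 532]
  L3: h(379,532)=(379*31+532)%997=317 -> [317]
  root = 317 != target 169
Candidate A produces the target root.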